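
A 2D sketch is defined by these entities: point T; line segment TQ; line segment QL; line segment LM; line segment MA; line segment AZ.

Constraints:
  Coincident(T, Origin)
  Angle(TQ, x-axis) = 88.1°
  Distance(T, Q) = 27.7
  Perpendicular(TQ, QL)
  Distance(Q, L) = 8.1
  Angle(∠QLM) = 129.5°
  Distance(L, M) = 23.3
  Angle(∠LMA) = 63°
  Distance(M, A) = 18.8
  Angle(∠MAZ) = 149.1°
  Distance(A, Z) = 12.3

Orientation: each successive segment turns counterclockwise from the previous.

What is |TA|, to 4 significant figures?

7.266

T is at the origin; TQ runs at 88.1° with length 27.7, so Q = (0.9184, 27.68). TQ is perpendicular to QL, so QL runs at 178.1°; with |QL| = 8.1, L = (-7.177, 27.95). ∠QLM = 129.5° gives LM at -131.4° from the x-axis; with |LM| = 23.3, M = (-22.59, 10.48). ∠LMA = 63.0° gives MA at -14.40° from the x-axis; with |MA| = 18.8, A = (-4.376, 5.800). Then |TA| = |A − T| = 7.266.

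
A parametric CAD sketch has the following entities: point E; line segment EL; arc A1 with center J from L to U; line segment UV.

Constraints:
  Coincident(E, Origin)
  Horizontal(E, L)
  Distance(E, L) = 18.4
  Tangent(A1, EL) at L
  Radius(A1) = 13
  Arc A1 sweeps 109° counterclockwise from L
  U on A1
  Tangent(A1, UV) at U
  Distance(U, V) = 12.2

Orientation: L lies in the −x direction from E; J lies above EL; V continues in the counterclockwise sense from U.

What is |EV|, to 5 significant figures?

30.483

On A1, L sits at bearing -90° from J; a 109° counterclockwise sweep puts U at bearing 19°, so U = J + 13.0·(cos 19°, sin 19°) = (-6.1083, 17.232). Tangency of A1 to UV means the radius JU is perpendicular to UV, so UV runs along (−sin 19°, cos 19°); with |UV| = 12.2, V = (-10.080, 28.768). Then |EV| = |V − E| = 30.483.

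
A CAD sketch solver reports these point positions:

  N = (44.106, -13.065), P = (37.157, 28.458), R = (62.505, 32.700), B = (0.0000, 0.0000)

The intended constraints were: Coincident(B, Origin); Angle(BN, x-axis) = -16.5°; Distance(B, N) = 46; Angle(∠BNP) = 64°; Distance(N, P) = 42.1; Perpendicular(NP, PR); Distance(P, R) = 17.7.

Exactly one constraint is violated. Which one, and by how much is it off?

Distance(P, R) = 17.7 — off by 8.00.

B = (0.00, 0.00) ✓; BN at -16.50° ✓; |BN| = 46.00 ✓; ∠BNP = 64.00° ✓; |NP| = 42.10 ✓; ∠(NP, PR) = 90.00° ✓; |PR| = 25.70 ✗.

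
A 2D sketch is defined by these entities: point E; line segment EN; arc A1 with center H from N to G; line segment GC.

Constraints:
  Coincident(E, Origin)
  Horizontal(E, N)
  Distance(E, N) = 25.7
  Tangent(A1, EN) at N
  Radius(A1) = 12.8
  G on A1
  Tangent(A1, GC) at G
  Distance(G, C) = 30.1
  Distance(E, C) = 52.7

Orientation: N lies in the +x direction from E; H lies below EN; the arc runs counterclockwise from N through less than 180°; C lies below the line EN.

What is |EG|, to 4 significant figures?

22.94

Checks: E = (0.00, 0.00) ✓; |HG| = 12.80 ✓; ∠(HG, GC) = 90.00° ✓; |GC| = 30.10 ✓; |EC| = 52.70 ✓.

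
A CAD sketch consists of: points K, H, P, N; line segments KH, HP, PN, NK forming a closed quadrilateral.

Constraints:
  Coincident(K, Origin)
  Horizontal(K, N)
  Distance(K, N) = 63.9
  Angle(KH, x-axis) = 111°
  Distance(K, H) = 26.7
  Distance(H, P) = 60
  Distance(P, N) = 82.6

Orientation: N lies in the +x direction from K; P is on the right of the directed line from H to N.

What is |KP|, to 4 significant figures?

36.71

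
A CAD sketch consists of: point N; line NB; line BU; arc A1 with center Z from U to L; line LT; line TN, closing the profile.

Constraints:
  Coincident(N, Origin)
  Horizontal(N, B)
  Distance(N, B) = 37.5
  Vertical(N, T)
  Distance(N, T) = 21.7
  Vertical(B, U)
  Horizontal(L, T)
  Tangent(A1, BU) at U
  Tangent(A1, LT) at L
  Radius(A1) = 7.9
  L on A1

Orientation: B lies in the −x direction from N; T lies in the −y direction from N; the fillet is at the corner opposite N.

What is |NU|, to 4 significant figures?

39.96

N is at the origin; NB is horizontal with |NB| = 37.5 and B on the −x side, so B = (-37.50, 0.000). N and T share the same x with |NT| = 21.7 and T on the −y side, so T = (0.000, -21.70). The virtual corner opposite N is at (-37.50, -21.70). The tangent condition forces ZU to be normal to BU and tangency of A1 to LT means the radius ZL is perpendicular to LT, with radius 7.9, so the center Z sits 7.9 in from both sides at Z = (-29.60, -13.80). That places the tangent points at U = (-37.50, -13.80) on BU and L = (-29.60, -21.70) on LT. Then |NU| = |U − N| = 39.96.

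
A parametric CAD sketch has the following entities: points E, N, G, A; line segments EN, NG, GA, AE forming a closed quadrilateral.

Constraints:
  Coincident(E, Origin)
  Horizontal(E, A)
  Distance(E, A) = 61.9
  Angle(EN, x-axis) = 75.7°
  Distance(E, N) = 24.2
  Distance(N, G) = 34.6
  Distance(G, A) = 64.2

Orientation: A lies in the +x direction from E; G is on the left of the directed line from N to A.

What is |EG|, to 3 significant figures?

58.0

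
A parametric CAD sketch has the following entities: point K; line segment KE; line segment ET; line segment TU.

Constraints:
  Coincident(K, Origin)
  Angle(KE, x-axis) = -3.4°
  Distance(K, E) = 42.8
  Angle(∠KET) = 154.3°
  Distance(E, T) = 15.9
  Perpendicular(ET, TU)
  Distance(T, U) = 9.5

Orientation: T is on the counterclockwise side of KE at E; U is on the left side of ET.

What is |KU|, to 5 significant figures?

55.215

∠KET = 154.3°, so ET runs at -3.4° + (180° − 154.3°) = 22.300° from the x-axis; with |ET| = 15.9, T = E + 15.9·(cos 22.300°, sin 22.300°) = (57.435, 3.4950). ET ⟂ TU; with |TU| = 9.5 on the left of ET, U = T + 9.5·(-0.37946, 0.92521) = (53.831, 12.285). Then |KU| = |U − K| = 55.215.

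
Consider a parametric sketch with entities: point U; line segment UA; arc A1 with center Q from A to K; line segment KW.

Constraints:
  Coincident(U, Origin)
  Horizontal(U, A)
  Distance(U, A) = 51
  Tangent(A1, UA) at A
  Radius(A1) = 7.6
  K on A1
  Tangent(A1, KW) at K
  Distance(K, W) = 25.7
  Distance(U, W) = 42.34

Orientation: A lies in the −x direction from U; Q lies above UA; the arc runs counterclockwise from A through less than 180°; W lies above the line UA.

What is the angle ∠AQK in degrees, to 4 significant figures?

63.02°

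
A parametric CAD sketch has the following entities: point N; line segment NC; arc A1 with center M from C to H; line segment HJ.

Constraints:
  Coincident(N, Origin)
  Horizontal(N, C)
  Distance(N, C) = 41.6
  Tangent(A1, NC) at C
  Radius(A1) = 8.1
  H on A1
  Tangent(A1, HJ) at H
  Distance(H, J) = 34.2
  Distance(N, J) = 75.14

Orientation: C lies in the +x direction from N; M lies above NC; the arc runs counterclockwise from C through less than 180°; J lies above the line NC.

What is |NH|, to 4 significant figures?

48.18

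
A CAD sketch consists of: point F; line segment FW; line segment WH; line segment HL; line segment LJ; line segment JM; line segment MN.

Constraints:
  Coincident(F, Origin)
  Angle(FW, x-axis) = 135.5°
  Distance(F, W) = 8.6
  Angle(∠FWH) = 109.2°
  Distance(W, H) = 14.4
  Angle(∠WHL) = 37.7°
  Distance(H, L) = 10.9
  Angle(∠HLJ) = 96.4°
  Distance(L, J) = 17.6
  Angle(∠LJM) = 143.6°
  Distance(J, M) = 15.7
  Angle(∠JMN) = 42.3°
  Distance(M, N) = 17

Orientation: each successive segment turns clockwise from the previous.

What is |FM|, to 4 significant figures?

30.21

F is at the origin; FW runs at 135.5° with length 8.6, so W = (-6.134, 6.028). ∠FWH = 109.2° gives WH at 64.70° from the x-axis; with |WH| = 14.4, H = (0.02000, 19.05). ∠WHL = 37.7° gives HL at -77.60° from the x-axis; with |HL| = 10.9, L = (2.361, 8.401). ∠HLJ = 96.4° gives LJ at -161.2° from the x-axis; with |LJ| = 17.6, J = (-14.30, 2.729). ∠LJM = 143.6° gives JM at 162.4° from the x-axis; with |JM| = 15.7, M = (-29.27, 7.476). Then |FM| = |M − F| = 30.21.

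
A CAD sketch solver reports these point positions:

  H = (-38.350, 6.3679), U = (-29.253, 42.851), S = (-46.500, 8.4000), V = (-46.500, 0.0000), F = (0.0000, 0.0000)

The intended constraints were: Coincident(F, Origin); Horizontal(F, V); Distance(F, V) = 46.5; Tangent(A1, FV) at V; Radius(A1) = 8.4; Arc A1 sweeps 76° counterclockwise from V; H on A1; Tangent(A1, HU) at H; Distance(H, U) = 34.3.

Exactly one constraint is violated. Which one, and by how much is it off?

Distance(H, U) = 34.3 — off by 3.30.

F = (0.00, 0.00) ✓; F.y = 0.00, V.y = 0.00 ✓; |FV| = 46.50 ✓; ∠(SV, VF) = 90.00° ✓; |SV| = 8.400 ✓; bearing(S→H) − bearing(S→V) = 76.00° ✓; |SH| = 8.400 ✓; ∠(SH, HU) = 90.00° ✓; |HU| = 37.60 ✗.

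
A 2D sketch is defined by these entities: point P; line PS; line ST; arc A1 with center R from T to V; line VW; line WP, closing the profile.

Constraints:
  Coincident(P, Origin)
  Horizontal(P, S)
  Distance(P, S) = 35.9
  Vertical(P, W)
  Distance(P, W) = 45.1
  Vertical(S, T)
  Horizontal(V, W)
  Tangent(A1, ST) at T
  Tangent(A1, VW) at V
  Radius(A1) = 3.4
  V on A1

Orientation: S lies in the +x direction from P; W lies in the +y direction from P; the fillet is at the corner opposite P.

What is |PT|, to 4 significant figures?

55.02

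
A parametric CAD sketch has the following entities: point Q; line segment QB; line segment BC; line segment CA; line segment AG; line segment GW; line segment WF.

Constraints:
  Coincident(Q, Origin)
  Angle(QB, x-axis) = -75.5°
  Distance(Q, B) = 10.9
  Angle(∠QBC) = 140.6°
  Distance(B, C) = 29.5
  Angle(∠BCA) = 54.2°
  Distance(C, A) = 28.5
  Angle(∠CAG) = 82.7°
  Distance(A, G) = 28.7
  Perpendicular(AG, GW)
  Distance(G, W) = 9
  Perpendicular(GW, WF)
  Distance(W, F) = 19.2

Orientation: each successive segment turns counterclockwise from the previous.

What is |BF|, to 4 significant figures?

15.69

Q is at the origin; QB runs at -75.5° with length 10.9, so B = (2.729, -10.55). ∠QBC = 140.6° gives BC at -36.10° from the x-axis; with |BC| = 29.5, C = (26.56, -27.93). ∠BCA = 54.2° gives CA at 89.70° from the x-axis; with |CA| = 28.5, A = (26.71, 0.5655). ∠CAG = 82.7° gives AG at -173.0° from the x-axis; with |AG| = 28.7, G = (-1.772, -2.932). AG is perpendicular to GW, so GW runs at -83.00°; with |GW| = 9.0, W = (-0.6752, -11.87). GW ⟂ WF, so WF runs at 7.000°; with |WF| = 19.2, F = (18.38, -9.525). Then |BF| = |F − B| = 15.69.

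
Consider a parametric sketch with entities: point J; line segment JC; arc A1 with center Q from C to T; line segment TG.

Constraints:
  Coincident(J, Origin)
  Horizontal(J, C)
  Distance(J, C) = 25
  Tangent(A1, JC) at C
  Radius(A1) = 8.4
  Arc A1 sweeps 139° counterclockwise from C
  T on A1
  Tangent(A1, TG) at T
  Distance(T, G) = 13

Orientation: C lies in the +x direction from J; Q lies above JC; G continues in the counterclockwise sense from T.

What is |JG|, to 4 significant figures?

31.14

On A1, C sits at bearing -90° from Q; a 139° counterclockwise sweep puts T at bearing 49°, so T = Q + 8.4·(cos 49°, sin 49°) = (30.51, 14.74). The tangent condition forces QT to be normal to TG, so TG runs along (−sin 49°, cos 49°); with |TG| = 13.0, G = (20.70, 23.27). Then |JG| = |G − J| = 31.14.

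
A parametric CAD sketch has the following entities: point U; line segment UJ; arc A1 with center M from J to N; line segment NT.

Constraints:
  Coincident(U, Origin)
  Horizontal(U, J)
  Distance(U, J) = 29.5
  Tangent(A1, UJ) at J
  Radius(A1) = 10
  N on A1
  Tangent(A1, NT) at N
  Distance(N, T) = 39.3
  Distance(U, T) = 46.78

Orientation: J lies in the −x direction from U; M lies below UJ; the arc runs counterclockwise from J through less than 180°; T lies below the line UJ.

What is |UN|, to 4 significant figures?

40.49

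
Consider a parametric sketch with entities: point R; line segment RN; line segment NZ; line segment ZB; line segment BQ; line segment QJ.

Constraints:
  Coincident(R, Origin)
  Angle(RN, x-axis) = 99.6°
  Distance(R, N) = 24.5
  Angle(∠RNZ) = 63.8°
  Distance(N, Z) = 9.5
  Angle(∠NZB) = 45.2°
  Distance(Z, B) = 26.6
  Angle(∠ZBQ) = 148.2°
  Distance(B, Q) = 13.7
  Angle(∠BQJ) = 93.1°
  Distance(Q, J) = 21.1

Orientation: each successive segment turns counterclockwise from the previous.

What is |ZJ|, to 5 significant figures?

38.106

R is at the origin; RN runs at 99.6° with length 24.5, so N = (-4.0858, 24.157). ∠RNZ = 63.8° gives NZ at -144.20° from the x-axis; with |NZ| = 9.5, Z = (-11.791, 18.600). ∠NZB = 45.2° gives ZB at -9.4000° from the x-axis; with |ZB| = 26.6, B = (14.452, 14.255). ∠ZBQ = 148.2° gives BQ at 22.400° from the x-axis; with |BQ| = 13.7, Q = (27.118, 19.476). ∠BQJ = 93.1° gives QJ at 109.30° from the x-axis; with |QJ| = 21.1, J = (20.144, 39.390). Then |ZJ| = |J − Z| = 38.106.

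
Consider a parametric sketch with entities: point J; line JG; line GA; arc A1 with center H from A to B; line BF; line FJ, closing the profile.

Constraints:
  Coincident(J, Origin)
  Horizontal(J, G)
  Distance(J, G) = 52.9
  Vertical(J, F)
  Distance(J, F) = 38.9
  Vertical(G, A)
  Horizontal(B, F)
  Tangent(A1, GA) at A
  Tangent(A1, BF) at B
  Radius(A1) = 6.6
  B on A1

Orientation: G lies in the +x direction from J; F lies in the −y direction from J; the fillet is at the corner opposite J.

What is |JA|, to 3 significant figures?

62.0

The virtual corner opposite J is at (52.9, -38.9). A1 meets GA tangentially, so HA is at right angles to GA and A1 meets BF tangentially, so HB is at right angles to BF, with radius 6.6, so the center H sits 6.6 in from both sides at H = (46.3, -32.3). That places the tangent points at A = (52.9, -32.3) on GA and B = (46.3, -38.9) on BF. Then |JA| = |A − J| = 62.0.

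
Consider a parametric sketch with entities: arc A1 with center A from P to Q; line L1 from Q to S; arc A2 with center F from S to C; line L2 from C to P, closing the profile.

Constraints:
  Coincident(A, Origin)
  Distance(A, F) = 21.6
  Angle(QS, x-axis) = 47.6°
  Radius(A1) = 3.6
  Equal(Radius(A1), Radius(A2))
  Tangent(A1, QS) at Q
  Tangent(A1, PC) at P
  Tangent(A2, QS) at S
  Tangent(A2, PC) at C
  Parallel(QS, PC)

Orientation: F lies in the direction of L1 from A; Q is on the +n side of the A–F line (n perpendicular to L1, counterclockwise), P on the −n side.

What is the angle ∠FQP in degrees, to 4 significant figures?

80.54°

The slot axis is L1's direction at 47.6°, so u = (cos 47.6°, sin 47.6°) = (0.6743, 0.7385) and n = (−sin 47.6°, cos 47.6°) = (-0.7385, 0.6743). A is at the origin and F lies 21.6 along u from A, so F = 21.6·u = (14.56, 15.95). Tangency of A1 to both parallel lines with radius 3.6 puts Q and P at A ± 3.6·n: Q = (-2.658, 2.427), P = (2.658, -2.427). Then cos ∠FQP = QF·QP / (|QF||QP|), giving 80.54°.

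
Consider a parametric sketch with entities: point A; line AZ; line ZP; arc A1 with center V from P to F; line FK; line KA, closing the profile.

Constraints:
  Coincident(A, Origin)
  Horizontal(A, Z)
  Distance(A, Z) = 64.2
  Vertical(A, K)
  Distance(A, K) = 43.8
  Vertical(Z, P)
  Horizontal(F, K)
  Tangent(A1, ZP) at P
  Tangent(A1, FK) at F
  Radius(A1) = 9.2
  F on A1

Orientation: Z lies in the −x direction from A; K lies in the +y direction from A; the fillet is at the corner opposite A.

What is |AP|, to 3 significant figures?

72.9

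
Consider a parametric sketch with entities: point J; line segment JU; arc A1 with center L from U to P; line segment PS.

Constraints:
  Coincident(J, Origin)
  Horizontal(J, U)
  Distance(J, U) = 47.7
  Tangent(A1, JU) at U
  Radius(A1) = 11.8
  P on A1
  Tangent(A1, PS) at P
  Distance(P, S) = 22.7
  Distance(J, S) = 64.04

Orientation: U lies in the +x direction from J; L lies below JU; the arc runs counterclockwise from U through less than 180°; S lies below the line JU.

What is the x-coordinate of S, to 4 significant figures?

52.29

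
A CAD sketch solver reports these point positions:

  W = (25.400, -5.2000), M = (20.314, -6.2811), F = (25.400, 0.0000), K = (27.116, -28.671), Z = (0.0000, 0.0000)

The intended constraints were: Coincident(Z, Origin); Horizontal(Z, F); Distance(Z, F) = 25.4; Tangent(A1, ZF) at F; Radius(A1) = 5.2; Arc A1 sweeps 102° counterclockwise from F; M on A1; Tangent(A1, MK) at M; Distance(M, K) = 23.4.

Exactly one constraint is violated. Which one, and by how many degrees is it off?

Tangent(A1, MK) at M — off by 4.90°.

Z = (0.00, 0.00) ✓; Z.y = 0.00, F.y = 0.00 ✓; |ZF| = 25.40 ✓; ∠(WF, FZ) = 90.00° ✓; |WF| = 5.200 ✓; bearing(W→M) − bearing(W→F) = 102.0° ✓; |WM| = 5.200 ✓; ∠(WM, MK) = 85.10° ✗; |MK| = 23.40 ✓.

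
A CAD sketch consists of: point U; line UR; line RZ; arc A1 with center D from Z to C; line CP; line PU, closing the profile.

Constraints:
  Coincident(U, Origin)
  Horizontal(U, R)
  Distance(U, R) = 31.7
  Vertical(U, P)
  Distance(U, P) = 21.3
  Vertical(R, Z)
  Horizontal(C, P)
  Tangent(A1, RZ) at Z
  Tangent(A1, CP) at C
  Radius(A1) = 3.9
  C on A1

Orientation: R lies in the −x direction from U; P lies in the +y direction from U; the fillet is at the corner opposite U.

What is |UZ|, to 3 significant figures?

36.2

U is at the origin; UR is horizontal with |UR| = 31.7 and R on the −x side, so R = (-31.7, 0.00). UP is vertical with |UP| = 21.3 and P on the +y side, so P = (0.00, 21.3). The virtual corner opposite U is at (-31.7, 21.3). A1 meets RZ tangentially, so DZ is at right angles to RZ and tangency of A1 to CP means the radius DC is perpendicular to CP, with radius 3.9, so the center D sits 3.9 in from both sides at D = (-27.8, 17.4). That places the tangent points at Z = (-31.7, 17.4) on RZ and C = (-27.8, 21.3) on CP. Then |UZ| = |Z − U| = 36.2.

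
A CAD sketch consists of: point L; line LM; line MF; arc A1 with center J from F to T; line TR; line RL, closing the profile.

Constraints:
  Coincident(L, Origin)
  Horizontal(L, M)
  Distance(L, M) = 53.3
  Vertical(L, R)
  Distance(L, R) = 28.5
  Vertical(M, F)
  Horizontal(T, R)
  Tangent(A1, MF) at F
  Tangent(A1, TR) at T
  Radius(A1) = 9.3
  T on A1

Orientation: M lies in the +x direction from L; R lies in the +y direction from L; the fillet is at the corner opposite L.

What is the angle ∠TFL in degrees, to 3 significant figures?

64.8°

L is at the origin; LM is horizontal with |LM| = 53.3 and M on the +x side, so M = (53.3, 0.00). LR is vertical with |LR| = 28.5 and R on the +y side, so R = (0.00, 28.5). The virtual corner opposite L is at (53.3, 28.5). Tangency of A1 to MF means the radius JF is perpendicular to MF and the tangent condition forces JT to be normal to TR, with radius 9.3, so the center J sits 9.3 in from both sides at J = (44.0, 19.2). That places the tangent points at F = (53.3, 19.2) on MF and T = (44.0, 28.5) on TR. Then cos ∠TFL = FT·FL / (|FT||FL|), giving 64.8°.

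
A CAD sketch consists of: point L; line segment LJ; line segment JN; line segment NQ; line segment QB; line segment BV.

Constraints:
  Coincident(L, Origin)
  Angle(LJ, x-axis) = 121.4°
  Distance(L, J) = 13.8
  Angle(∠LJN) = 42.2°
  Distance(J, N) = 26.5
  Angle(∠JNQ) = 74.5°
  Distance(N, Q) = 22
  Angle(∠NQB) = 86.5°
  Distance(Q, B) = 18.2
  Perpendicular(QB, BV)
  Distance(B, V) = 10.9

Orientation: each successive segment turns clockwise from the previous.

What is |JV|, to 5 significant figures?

8.5522

L is at the origin; LJ runs at 121.4° with length 13.8, so J = (-7.1899, 11.779). ∠LJN = 42.2° gives JN at -16.400° from the x-axis; with |JN| = 26.5, N = (18.232, 4.2970). ∠JNQ = 74.5° gives NQ at -121.90° from the x-axis; with |NQ| = 22.0, Q = (6.6062, -14.380). ∠NQB = 86.5° gives QB at 144.60° from the x-axis; with |QB| = 18.2, B = (-8.2291, -3.8375). QB is perpendicular to BV, so BV runs at 54.600°; with |BV| = 10.9, V = (-1.9149, 5.0474). Then |JV| = |V − J| = 8.5522.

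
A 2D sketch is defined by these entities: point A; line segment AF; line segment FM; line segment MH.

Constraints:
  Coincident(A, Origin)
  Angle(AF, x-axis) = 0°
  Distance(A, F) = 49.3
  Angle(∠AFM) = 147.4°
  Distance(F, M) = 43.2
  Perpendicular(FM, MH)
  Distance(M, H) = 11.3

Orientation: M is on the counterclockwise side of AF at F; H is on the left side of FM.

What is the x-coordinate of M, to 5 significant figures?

85.694

A is at the origin; AF runs at 0.0° with length 49.3, so F = 49.3·(cos 0.0°, sin 0.0°) = (49.300, 0.0000). ∠AFM = 147.4°, so FM runs at 0.0° + (180° − 147.4°) = 32.600° from the x-axis; with |FM| = 43.2, M = F + 43.2·(cos 32.600°, sin 32.600°) = (85.694, 23.275). So M.x = 85.694.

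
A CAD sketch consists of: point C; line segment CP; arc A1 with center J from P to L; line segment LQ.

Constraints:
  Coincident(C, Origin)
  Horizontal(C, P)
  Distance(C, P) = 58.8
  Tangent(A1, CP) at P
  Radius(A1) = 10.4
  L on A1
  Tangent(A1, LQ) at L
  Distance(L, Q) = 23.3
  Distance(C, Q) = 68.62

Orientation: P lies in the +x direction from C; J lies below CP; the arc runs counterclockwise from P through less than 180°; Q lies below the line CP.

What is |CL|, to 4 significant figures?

51.34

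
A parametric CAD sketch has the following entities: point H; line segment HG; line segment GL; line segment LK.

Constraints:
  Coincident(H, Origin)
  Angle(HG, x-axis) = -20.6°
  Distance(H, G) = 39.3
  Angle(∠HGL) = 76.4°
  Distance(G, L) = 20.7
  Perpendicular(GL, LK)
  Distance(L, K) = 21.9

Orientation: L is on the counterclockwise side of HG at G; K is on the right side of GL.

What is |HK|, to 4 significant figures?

61.18

H is at the origin; HG runs at -20.6° with length 39.3, so G = 39.3·(cos -20.6°, sin -20.6°) = (36.79, -13.83). ∠HGL = 76.4°, so GL runs at -20.6° + (180° − 76.4°) = 83.00° from the x-axis; with |GL| = 20.7, L = G + 20.7·(cos 83.00°, sin 83.00°) = (39.31, 6.718). The perpendicularity gives LK at right angles to GL; with |LK| = 21.9 on the right of GL, K = L + 21.9·(0.9925, -0.1219) = (61.05, 4.049). Then |HK| = |K − H| = 61.18.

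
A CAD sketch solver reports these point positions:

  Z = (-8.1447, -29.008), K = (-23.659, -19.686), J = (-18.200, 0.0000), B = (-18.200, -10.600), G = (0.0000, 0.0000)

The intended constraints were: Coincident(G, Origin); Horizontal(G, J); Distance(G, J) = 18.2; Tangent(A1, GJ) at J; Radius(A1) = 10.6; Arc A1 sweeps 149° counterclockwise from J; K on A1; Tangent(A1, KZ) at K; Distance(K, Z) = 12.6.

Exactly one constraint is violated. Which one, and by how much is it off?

Distance(K, Z) = 12.6 — off by 5.50.

G = (0.00, 0.00) ✓; G.y = 0.00, J.y = 0.00 ✓; |GJ| = 18.20 ✓; ∠(BJ, JG) = 90.00° ✓; |BJ| = 10.60 ✓; bearing(B→K) − bearing(B→J) = 149.0° ✓; |BK| = 10.60 ✓; ∠(BK, KZ) = 90.00° ✓; |KZ| = 18.10 ✗.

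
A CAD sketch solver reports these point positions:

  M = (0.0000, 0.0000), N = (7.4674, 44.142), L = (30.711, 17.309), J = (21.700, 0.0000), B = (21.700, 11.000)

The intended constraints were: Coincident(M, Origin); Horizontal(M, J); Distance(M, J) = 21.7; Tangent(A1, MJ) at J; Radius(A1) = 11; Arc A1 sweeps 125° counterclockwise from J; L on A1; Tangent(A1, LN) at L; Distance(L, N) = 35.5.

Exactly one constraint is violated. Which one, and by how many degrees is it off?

Tangent(A1, LN) at L — off by 5.90°.

M = (0.00, 0.00) ✓; M.y = 0.00, J.y = 0.00 ✓; |MJ| = 21.70 ✓; ∠(BJ, JM) = 90.00° ✓; |BJ| = 11.00 ✓; bearing(B→L) − bearing(B→J) = 125.0° ✓; |BL| = 11.00 ✓; ∠(BL, LN) = 84.10° ✗; |LN| = 35.50 ✓.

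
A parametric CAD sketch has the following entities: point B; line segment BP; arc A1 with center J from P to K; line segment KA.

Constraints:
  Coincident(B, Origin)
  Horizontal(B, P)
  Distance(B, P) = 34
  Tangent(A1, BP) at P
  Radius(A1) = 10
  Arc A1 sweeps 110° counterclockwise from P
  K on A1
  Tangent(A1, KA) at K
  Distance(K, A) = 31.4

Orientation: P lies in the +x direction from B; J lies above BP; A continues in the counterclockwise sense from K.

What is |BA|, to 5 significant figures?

53.937

B is at the origin; BP is horizontal with |BP| = 34.0 and P on the +x side, so P = (34.000, 0.0000). Since A1 is tangent to BP there, JP ⟂ BP, so J = P + (0, 10) = (34.000, 10.000). On A1, P sits at bearing -90° from J; a 110° counterclockwise sweep puts K at bearing 20°, so K = J + 10.0·(cos 20°, sin 20°) = (43.397, 13.420). The tangent condition forces JK to be normal to KA, so KA runs along (−sin 20°, cos 20°); with |KA| = 31.4, A = (32.657, 42.927). Then |BA| = |A − B| = 53.937.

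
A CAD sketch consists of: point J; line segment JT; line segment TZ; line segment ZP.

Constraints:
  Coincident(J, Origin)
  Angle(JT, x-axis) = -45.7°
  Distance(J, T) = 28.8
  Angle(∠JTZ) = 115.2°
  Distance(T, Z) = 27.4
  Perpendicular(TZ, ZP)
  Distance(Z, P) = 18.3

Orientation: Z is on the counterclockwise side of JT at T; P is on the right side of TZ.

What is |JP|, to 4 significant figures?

59.50

J is at the origin; JT runs at -45.7° with length 28.8, so T = 28.8·(cos -45.7°, sin -45.7°) = (20.11, -20.61). ∠JTZ = 115.2°, so TZ runs at -45.7° + (180° − 115.2°) = 19.10° from the x-axis; with |TZ| = 27.4, Z = T + 27.4·(cos 19.10°, sin 19.10°) = (46.01, -11.65). The perpendicularity gives ZP at right angles to TZ; with |ZP| = 18.3 on the right of TZ, P = Z + 18.3·(0.3272, -0.9449) = (51.99, -28.94). Then |JP| = |P − J| = 59.50.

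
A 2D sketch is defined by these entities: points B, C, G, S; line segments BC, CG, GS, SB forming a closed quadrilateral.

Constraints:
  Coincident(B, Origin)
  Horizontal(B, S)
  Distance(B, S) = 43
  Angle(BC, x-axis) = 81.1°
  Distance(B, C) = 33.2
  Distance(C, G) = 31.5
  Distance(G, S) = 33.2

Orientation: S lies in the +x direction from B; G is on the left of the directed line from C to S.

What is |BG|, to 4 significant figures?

49.03

B is at the origin; B and S share the same y with |BS| = 43.0 and S in +x, so S = (43.0, 0). BC runs at 81.1° with |BC| = 33.2, so C = (5.136, 32.80). G is determined by |CG| = 31.5 and |GS| = 33.2 together: it lies at the intersection of circle(C, 31.5) and circle(S, 33.2). With |CS| = 50.10, the foot of the radical line on CS is 23.95 from C and the perpendicular offset is √(31.5² − 23.95²) = 20.46. Taking the left-of-CS solution: G = (36.64, 32.58).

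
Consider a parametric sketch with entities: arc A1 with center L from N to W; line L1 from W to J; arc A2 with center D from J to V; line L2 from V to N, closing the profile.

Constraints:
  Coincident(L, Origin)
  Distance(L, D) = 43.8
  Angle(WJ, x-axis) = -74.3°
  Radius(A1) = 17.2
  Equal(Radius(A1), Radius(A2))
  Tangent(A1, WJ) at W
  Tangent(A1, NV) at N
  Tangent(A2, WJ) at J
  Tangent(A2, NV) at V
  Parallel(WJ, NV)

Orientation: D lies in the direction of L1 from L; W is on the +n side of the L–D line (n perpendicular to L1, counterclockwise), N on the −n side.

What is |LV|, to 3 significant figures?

47.1

The slot axis is L1's direction at -74.3°, so u = (cos -74.3°, sin -74.3°) = (0.271, -0.963) and n = (−sin -74.3°, cos -74.3°) = (0.963, 0.271). L is at the origin and D lies 43.8 along u from L, so D = 43.8·u = (11.9, -42.2). Tangency of A1 to both parallel lines with radius 17.2 puts W and N at L ± 17.2·n: W = (16.6, 4.65), N = (-16.6, -4.65). Equal radii place J and V the same way about D: J = D + 17.2·n = (28.4, -37.5), V = D − 17.2·n = (-4.71, -46.8). Then |LV| = |V − L| = 47.1.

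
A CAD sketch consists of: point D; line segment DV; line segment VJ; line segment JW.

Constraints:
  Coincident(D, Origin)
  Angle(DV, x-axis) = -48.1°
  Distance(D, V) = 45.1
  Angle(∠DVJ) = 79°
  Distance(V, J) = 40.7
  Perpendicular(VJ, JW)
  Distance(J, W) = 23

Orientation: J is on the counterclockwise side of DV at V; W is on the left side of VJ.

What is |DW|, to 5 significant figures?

38.504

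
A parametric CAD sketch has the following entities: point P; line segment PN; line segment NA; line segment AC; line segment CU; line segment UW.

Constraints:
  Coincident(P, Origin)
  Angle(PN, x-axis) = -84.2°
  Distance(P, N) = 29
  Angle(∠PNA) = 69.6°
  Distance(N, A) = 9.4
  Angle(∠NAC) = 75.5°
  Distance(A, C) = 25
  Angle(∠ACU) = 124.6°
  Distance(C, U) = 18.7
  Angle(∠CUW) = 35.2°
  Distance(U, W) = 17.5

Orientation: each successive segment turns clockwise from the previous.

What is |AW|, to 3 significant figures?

21.4

P is at the origin; PN runs at -84.2° with length 29.0, so N = (2.93, -28.9). ∠PNA = 69.6° gives NA at 165° from the x-axis; with |NA| = 9.4, A = (-6.17, -26.5). ∠NAC = 75.5° gives AC at 60.9° from the x-axis; with |AC| = 25.0, C = (5.99, -4.64). ∠ACU = 124.6° gives CU at 5.50° from the x-axis; with |CU| = 18.7, U = (24.6, -2.85). ∠CUW = 35.2° gives UW at -139° from the x-axis; with |UW| = 17.5, W = (11.3, -14.3). Then |AW| = |W − A| = 21.4.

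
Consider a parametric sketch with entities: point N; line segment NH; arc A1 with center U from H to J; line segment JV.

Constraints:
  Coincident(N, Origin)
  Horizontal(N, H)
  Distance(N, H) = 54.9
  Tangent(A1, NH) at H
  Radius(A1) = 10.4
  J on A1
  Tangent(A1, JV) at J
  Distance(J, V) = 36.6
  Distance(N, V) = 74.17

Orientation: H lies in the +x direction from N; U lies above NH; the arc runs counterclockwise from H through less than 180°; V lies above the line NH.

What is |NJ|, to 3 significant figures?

66.3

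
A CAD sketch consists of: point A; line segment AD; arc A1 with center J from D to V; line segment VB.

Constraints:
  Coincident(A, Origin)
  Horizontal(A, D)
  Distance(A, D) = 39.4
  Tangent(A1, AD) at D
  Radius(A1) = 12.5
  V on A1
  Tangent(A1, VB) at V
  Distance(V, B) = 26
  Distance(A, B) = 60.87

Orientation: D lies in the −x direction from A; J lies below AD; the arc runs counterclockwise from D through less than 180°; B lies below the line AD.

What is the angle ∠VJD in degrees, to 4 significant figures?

104.1°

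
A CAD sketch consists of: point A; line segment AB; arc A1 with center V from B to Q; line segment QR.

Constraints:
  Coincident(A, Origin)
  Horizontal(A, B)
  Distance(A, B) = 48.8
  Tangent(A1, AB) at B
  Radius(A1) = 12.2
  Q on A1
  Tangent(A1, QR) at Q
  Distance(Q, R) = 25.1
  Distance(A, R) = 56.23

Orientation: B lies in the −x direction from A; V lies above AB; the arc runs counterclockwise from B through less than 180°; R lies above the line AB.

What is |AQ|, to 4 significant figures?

39.35

A is at the origin; A and B share the same y with |AB| = 48.8 and B on the −x side, so B = (-48.80, 0.000). Tangency of A1 to AB means the radius VB is perpendicular to AB, so V = B + (0, 12.2) = (-48.80, 12.20). Since VQ ⟂ QR (tangency), |VR| = √(12.2² + 25.1²) = 27.91 regardless of where Q sits on A1. So R lies on both circle(A, 56.23) and circle(V, 27.91); the above-AB intersection is R = (-40.62, 38.88). Q is the foot of the tangent from R: Q = (-36.75, 14.08).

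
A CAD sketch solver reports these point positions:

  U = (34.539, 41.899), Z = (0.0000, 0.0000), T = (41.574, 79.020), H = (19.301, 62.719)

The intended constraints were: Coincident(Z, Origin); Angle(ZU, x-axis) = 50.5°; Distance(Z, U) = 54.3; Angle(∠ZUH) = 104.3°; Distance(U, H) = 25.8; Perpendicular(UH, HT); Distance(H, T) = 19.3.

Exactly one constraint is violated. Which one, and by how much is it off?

Distance(H, T) = 19.3 — off by 8.30.

Z = (0.00, 0.00) ✓; ZU at 50.50° ✓; |ZU| = 54.30 ✓; ∠ZUH = 104.3° ✓; |UH| = 25.80 ✓; ∠(UH, HT) = 90.00° ✓; |HT| = 27.60 ✗.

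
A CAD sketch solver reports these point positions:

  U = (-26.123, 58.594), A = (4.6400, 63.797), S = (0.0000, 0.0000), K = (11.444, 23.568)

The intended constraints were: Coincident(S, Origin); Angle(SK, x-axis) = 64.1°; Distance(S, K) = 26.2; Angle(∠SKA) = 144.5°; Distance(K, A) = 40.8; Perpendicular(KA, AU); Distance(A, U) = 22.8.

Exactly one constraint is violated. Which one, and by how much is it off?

Distance(A, U) = 22.8 — off by 8.40.

S = (0.00, 0.00) ✓; SK at 64.10° ✓; |SK| = 26.20 ✓; ∠SKA = 144.5° ✓; |KA| = 40.80 ✓; ∠(KA, AU) = 90.00° ✓; |AU| = 31.20 ✗.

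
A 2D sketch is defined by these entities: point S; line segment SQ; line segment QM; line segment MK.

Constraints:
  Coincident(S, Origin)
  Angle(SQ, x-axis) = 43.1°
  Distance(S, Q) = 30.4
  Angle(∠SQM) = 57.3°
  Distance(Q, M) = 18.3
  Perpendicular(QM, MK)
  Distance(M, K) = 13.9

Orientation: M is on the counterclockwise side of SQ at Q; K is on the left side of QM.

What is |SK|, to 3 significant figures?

11.8

∠SQM = 57.3°, so QM runs at 43.1° + (180° − 57.3°) = 166° from the x-axis; with |QM| = 18.3, M = Q + 18.3·(cos 166°, sin 166°) = (4.46, 25.3). The perpendicularity gives MK at right angles to QM; with |MK| = 13.9 on the left of QM, K = M + 13.9·(-0.245, -0.969) = (1.05, 11.8). Then |SK| = |K − S| = 11.8.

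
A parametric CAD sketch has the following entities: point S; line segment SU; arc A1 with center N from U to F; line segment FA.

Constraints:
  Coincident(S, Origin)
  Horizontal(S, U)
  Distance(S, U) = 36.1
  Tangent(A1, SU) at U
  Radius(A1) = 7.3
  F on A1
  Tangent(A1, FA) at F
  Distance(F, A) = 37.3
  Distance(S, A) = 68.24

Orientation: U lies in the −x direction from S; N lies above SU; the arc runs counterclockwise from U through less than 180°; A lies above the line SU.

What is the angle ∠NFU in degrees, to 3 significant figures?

24.4°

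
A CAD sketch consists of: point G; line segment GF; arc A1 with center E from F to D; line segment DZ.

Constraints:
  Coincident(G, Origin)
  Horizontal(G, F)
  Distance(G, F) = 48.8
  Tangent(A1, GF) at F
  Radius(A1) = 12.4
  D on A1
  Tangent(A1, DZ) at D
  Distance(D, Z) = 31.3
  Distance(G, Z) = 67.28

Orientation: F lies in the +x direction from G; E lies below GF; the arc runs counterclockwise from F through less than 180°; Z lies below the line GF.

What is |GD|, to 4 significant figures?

41.01

Checks: |GF| = 48.80 ✓; |ED| = 12.40 ✓; ∠(ED, DZ) = 90.00° ✓; |DZ| = 31.30 ✓; |GZ| = 67.28 ✓.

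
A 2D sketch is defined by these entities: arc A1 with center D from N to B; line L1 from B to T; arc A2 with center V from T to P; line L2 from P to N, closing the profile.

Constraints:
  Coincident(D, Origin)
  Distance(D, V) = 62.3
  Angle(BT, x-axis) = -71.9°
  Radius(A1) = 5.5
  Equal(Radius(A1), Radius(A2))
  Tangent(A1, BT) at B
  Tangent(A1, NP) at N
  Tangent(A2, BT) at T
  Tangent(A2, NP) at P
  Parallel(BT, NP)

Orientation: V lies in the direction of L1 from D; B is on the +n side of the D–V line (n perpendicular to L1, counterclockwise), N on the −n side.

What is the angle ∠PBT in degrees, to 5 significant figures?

10.013°

Tangency of A1 to both parallel lines with radius 5.5 puts B and N at D ± 5.5·n: B = (5.2278, 1.7087), N = (-5.2278, -1.7087). Equal radii place T and P the same way about V: T = V + 5.5·n = (24.583, -57.508), P = V − 5.5·n = (14.127, -60.926). Then cos ∠PBT = BP·BT / (|BP||BT|), giving 10.013°.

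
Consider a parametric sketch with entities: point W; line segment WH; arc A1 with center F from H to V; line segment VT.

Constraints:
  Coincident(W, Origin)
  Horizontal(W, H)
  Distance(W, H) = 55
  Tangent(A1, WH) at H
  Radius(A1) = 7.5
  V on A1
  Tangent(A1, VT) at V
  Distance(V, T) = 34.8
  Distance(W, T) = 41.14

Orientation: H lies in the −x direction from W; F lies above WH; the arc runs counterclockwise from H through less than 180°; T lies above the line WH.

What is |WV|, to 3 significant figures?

49.2

Checks: ∠(FH, HW) = 90.00° ✓; |FV| = 7.500 ✓; ∠(FV, VT) = 90.00° ✓; |VT| = 34.80 ✓; |WT| = 41.14 ✓.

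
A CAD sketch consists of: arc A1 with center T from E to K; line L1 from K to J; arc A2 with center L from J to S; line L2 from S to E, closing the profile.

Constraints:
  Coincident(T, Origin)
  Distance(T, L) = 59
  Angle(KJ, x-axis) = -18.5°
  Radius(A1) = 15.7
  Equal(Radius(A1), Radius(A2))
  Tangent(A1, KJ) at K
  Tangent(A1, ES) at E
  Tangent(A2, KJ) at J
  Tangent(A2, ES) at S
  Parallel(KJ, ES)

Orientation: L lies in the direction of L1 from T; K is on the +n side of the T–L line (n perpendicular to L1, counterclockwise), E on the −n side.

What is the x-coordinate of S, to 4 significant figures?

50.97

The slot axis is L1's direction at -18.5°, so u = (cos -18.5°, sin -18.5°) = (0.9483, -0.3173) and n = (−sin -18.5°, cos -18.5°) = (0.3173, 0.9483). T is at the origin and L lies 59.0 along u from T, so L = 59.0·u = (55.95, -18.72). Tangency of A1 to both parallel lines with radius 15.7 puts K and E at T ± 15.7·n: K = (4.982, 14.89), E = (-4.982, -14.89). Equal radii place J and S the same way about L: J = L + 15.7·n = (60.93, -3.832), S = L − 15.7·n = (50.97, -33.61). So S.x = 50.97.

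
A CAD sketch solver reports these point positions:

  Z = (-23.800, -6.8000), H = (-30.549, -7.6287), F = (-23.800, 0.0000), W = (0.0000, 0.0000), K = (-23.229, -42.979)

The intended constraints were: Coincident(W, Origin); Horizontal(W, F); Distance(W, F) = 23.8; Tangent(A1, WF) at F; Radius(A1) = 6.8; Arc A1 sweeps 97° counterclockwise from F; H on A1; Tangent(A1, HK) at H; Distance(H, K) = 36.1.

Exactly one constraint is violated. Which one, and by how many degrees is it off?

Tangent(A1, HK) at H — off by 4.70°.

W = (0.00, 0.00) ✓; W.y = 0.00, F.y = 0.00 ✓; |WF| = 23.80 ✓; ∠(ZF, FW) = 90.00° ✓; |ZF| = 6.800 ✓; bearing(Z→H) − bearing(Z→F) = 97.00° ✓; |ZH| = 6.800 ✓; ∠(ZH, HK) = 85.30° ✗; |HK| = 36.10 ✓.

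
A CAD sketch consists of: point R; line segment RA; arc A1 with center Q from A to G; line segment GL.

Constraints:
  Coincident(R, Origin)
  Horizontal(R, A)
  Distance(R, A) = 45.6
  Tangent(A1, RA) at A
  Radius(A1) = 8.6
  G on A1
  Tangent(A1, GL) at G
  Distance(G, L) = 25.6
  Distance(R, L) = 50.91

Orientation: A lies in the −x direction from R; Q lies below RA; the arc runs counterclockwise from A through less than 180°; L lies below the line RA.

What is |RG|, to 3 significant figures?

54.3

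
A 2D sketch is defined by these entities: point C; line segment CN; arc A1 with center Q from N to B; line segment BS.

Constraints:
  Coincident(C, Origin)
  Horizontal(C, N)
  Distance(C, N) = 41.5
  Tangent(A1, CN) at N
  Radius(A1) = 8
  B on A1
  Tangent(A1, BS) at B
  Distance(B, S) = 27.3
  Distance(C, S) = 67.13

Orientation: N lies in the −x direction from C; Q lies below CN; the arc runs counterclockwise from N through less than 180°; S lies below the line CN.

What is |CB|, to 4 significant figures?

48.94

Checks: |QB| = 8.000 ✓; ∠(QB, BS) = 90.00° ✓; |BS| = 27.30 ✓; |CS| = 67.13 ✓.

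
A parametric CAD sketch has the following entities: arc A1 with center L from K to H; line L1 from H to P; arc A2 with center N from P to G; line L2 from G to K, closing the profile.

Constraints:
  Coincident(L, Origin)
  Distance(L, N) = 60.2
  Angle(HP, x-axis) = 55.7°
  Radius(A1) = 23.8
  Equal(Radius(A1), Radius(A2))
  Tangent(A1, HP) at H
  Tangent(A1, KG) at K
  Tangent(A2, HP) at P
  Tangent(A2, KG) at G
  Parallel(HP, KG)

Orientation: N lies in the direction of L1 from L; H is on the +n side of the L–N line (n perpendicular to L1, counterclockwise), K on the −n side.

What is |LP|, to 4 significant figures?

64.73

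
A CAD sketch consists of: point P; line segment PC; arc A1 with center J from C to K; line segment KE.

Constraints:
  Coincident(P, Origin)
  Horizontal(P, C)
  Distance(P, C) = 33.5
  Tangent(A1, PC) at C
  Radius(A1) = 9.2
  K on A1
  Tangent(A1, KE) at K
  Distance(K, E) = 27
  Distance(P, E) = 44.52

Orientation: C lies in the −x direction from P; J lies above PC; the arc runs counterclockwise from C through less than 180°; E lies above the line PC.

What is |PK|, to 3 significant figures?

26.1

Checks: |JK| = 9.200 ✓; ∠(JK, KE) = 90.00° ✓; |KE| = 27.00 ✓; |PE| = 44.52 ✓.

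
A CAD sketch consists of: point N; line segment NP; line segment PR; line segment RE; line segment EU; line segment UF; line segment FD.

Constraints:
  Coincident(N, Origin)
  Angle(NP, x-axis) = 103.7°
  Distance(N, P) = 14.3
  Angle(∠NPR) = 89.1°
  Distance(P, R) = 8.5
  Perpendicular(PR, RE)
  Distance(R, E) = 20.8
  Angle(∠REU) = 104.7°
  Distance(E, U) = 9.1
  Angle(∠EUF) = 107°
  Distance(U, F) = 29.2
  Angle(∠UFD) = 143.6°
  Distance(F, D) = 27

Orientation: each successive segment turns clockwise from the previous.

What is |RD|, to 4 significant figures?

36.08

∠EUF = 107.0° gives UF at 134.5° from the x-axis; with |UF| = 29.2, F = (-19.03, 12.12). ∠UFD = 143.6° gives FD at 98.10° from the x-axis; with |FD| = 27.0, D = (-22.83, 38.85). Then |RD| = |D − R| = 36.08.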